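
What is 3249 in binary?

Using repeated division by 2:
3249 ÷ 2 = 1624 remainder 1
1624 ÷ 2 = 812 remainder 0
812 ÷ 2 = 406 remainder 0
406 ÷ 2 = 203 remainder 0
203 ÷ 2 = 101 remainder 1
101 ÷ 2 = 50 remainder 1
50 ÷ 2 = 25 remainder 0
25 ÷ 2 = 12 remainder 1
12 ÷ 2 = 6 remainder 0
6 ÷ 2 = 3 remainder 0
3 ÷ 2 = 1 remainder 1
1 ÷ 2 = 0 remainder 1
Reading remainders bottom to top: 110010110001



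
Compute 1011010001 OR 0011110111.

OR: 1 when either bit is 1
  1011010001
| 0011110111
------------
  1011110111
Decimal: 721 | 247 = 759



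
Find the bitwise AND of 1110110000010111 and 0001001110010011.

AND: 1 only when both bits are 1
  1110110000010111
& 0001001110010011
------------------
  0000000000010011
Decimal: 60439 & 5011 = 19



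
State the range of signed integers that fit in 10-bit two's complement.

For 10-bit two's complement:
Minimum: -2^9 = -512
Maximum: 2^9 - 1 = 511



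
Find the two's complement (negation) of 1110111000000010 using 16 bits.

Original (sign bit 1, negative): 1110111000000010
Step 1 - Invert all bits: 0001000111111101
Step 2 - Add 1: 0001000111111110
Verification: 1110111000000010 + 0001000111111110 = 10000000000000000; discarding the end carry (carry out of the top bit) leaves the 16-bit value 0000000000000000, as required for x + (-x)



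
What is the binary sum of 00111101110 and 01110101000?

Add column by column from the right: bit + bit + carry-in; write the sum mod 2, carry 1 when the sum is 2 or 3.
carry:  11111010000
        00111101110
+       01110101000
-------------------
       010110010110
(the carry out of the leftmost column, 0, becomes the leading bit)
Decimal check:
  00111101110 = 256 + 128 + 64 + 32 + 8 + 4 + 2 = 494
  01110101000 = 512 + 256 + 128 + 32 + 8 = 936
  494 + 936 = 1430, and 010110010110 = 1024 + 256 + 128 + 16 + 4 + 2 = 1430 ✓



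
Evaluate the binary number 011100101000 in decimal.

Sum of powers of 2 for each 1-bit:
2^3 + 2^5 + 2^8 + 2^9 + 2^10
= 8 + 32 + 256 + 512 + 1024
= 1832



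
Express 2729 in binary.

Using repeated division by 2:
2729 ÷ 2 = 1364 remainder 1
1364 ÷ 2 = 682 remainder 0
682 ÷ 2 = 341 remainder 0
341 ÷ 2 = 170 remainder 1
170 ÷ 2 = 85 remainder 0
85 ÷ 2 = 42 remainder 1
42 ÷ 2 = 21 remainder 0
21 ÷ 2 = 10 remainder 1
10 ÷ 2 = 5 remainder 0
5 ÷ 2 = 2 remainder 1
2 ÷ 2 = 1 remainder 0
1 ÷ 2 = 0 remainder 1
Reading remainders bottom to top: 101010101001



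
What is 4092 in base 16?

Using repeated division by 16 (digits 10–15 are A–F):
4092 ÷ 16 = 255 remainder 12 (C)
255 ÷ 16 = 15 remainder 15 (F)
15 ÷ 16 = 0 remainder 15 (F)
Reading remainders bottom to top: FFC



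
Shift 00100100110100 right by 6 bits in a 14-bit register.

Original: 00100100110100 (decimal 2356)
Shift right by 6 positions
Drop the 6 low bits; fill with zeros on the left
Result: 00000000100100 (decimal 36)
Equivalent: 2356 >> 6 = 2356 ÷ 2^6 = 36



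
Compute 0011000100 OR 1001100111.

OR: 1 when either bit is 1
  0011000100
| 1001100111
------------
  1011100111
Decimal: 196 | 615 = 743



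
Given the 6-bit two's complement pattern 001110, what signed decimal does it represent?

Binary: 001110
Sign bit: 0 (non-negative)
Read directly as an unsigned value:
001110 = 8 + 4 + 2 = 14
Value: 14



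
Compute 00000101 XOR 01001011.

XOR: 1 when bits differ
  00000101
^ 01001011
----------
  01001110
Decimal: 5 ^ 75 = 78



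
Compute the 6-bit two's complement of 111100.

Original (sign bit 1, negative): 111100
Step 1 - Invert all bits: 000011
Step 2 - Add 1: 000100
Verification: 111100 + 000100 = 1000000; discarding the end carry (carry out of the top bit) leaves the 6-bit value 000000, as required for x + (-x)



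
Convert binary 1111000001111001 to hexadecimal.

Group into 4-bit nibbles from right:
  1111 = F
  0000 = 0
  0111 = 7
  1001 = 9
Result: F079



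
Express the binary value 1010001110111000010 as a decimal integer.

Sum of powers of 2 for each 1-bit:
2^1 + 2^6 + 2^7 + 2^8 + 2^10 + 2^11 + 2^12 + 2^16 + 2^18
= 2 + 64 + 128 + 256 + 1024 + 2048 + 4096 + 65536 + 262144
= 335298



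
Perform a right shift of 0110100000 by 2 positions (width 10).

Original: 0110100000 (decimal 416)
Shift right by 2 positions
Drop the 2 low bits; fill with zeros on the left
Result: 0001101000 (decimal 104)
Equivalent: 416 >> 2 = 416 ÷ 2^2 = 104



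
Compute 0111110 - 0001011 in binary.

Method 1 - Direct subtraction (column by column from the right: bit − bit − borrow-in; if negative, add 2 and borrow 1 from the next column):
borrow: 0000110
        0111110
-       0001011
---------------
        0110011

Method 2 - Add two's complement:
Two's complement of 0001011: invert → 1110100, add 1 → 1110101
  0111110
+ 1110101
---------
 10110011  (end carry out of the top bit = 1)
Discarding the end carry: 0110011
Decimal check:
  0111110 = 32 + 16 + 8 + 4 + 2 = 62
  0001011 = 8 + 2 + 1 = 11
  62 - 11 = 51, and 0110011 = 32 + 16 + 2 + 1 = 51 ✓



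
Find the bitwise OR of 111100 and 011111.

OR: 1 when either bit is 1
  111100
| 011111
--------
  111111
Decimal: 60 | 31 = 63



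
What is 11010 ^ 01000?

XOR: 1 when bits differ
  11010
^ 01000
-------
  10010
Decimal: 26 ^ 8 = 18



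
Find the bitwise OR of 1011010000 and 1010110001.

OR: 1 when either bit is 1
  1011010000
| 1010110001
------------
  1011110001
Decimal: 720 | 689 = 753



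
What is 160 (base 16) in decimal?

Expand by place value (powers of 16):
160 = 1 × 16^2 + 6 × 16^1 + 0 × 16^0
= 1 × 256 + 6 × 16 + 0 × 1
= 256 + 96 + 0
= 352



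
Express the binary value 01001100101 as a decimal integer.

Sum of powers of 2 for each 1-bit:
2^0 + 2^2 + 2^5 + 2^6 + 2^9
= 1 + 4 + 32 + 64 + 512
= 613



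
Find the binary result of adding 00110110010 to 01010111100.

Add column by column from the right: bit + bit + carry-in; write the sum mod 2, carry 1 when the sum is 2 or 3.
carry:  11101100000
        00110110010
+       01010111100
-------------------
       010001101110
(the carry out of the leftmost column, 0, becomes the leading bit)
Decimal check:
  00110110010 = 256 + 128 + 32 + 16 + 2 = 434
  01010111100 = 512 + 128 + 32 + 16 + 8 + 4 = 700
  434 + 700 = 1134, and 010001101110 = 1024 + 64 + 32 + 8 + 4 + 2 = 1134 ✓



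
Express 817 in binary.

Using repeated division by 2:
817 ÷ 2 = 408 remainder 1
408 ÷ 2 = 204 remainder 0
204 ÷ 2 = 102 remainder 0
102 ÷ 2 = 51 remainder 0
51 ÷ 2 = 25 remainder 1
25 ÷ 2 = 12 remainder 1
12 ÷ 2 = 6 remainder 0
6 ÷ 2 = 3 remainder 0
3 ÷ 2 = 1 remainder 1
1 ÷ 2 = 0 remainder 1
Reading remainders bottom to top: 1100110001



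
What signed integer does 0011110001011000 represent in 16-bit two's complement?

Binary: 0011110001011000
Sign bit: 0 (non-negative)
Read directly as an unsigned value:
0011110001011000 = 8192 + 4096 + 2048 + 1024 + 64 + 16 + 8 = 15448
Value: 15448



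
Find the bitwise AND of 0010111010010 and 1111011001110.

AND: 1 only when both bits are 1
  0010111010010
& 1111011001110
---------------
  0010011000010
Decimal: 1490 & 7886 = 1218



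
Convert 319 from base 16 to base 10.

Expand by place value (powers of 16):
319 = 3 × 16^2 + 1 × 16^1 + 9 × 16^0
= 3 × 256 + 1 × 16 + 9 × 1
= 768 + 16 + 9
= 793



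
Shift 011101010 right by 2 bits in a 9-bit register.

Original: 011101010 (decimal 234)
Shift right by 2 positions
Drop the 2 low bits; fill with zeros on the left
Result: 000111010 (decimal 58)
Equivalent: 234 >> 2 = 234 ÷ 2^2 = 58



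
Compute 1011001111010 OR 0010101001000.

OR: 1 when either bit is 1
  1011001111010
| 0010101001000
---------------
  1011101111010
Decimal: 5754 | 1352 = 6010



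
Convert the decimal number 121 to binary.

Using repeated division by 2:
121 ÷ 2 = 60 remainder 1
60 ÷ 2 = 30 remainder 0
30 ÷ 2 = 15 remainder 0
15 ÷ 2 = 7 remainder 1
7 ÷ 2 = 3 remainder 1
3 ÷ 2 = 1 remainder 1
1 ÷ 2 = 0 remainder 1
Reading remainders bottom to top: 1111001



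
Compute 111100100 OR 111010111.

OR: 1 when either bit is 1
  111100100
| 111010111
-----------
  111110111
Decimal: 484 | 471 = 503



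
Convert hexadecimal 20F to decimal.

Expand by place value (powers of 16):
Digit values: F = 15
20F = 2 × 16^2 + 0 × 16^1 + 15 × 16^0
= 2 × 256 + 0 × 16 + 15 × 1
= 512 + 0 + 15
= 527



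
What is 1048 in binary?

Using repeated division by 2:
1048 ÷ 2 = 524 remainder 0
524 ÷ 2 = 262 remainder 0
262 ÷ 2 = 131 remainder 0
131 ÷ 2 = 65 remainder 1
65 ÷ 2 = 32 remainder 1
32 ÷ 2 = 16 remainder 0
16 ÷ 2 = 8 remainder 0
8 ÷ 2 = 4 remainder 0
4 ÷ 2 = 2 remainder 0
2 ÷ 2 = 1 remainder 0
1 ÷ 2 = 0 remainder 1
Reading remainders bottom to top: 10000011000



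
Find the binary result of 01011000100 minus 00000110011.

Method 1 - Direct subtraction (column by column from the right: bit − bit − borrow-in; if negative, add 2 and borrow 1 from the next column):
borrow: 00001100110
        01011000100
-       00000110011
-------------------
        01010010001

Method 2 - Add two's complement:
Two's complement of 00000110011: invert → 11111001100, add 1 → 11111001101
  01011000100
+ 11111001101
-------------
 101010010001  (end carry out of the top bit = 1)
Discarding the end carry: 01010010001
Decimal check:
  01011000100 = 512 + 128 + 64 + 4 = 708
  00000110011 = 32 + 16 + 2 + 1 = 51
  708 - 51 = 657, and 01010010001 = 512 + 128 + 16 + 1 = 657 ✓



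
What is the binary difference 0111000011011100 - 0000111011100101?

Method 1 - Direct subtraction (column by column from the right: bit − bit − borrow-in; if negative, add 2 and borrow 1 from the next column):
borrow: 0001111111001110
        0111000011011100
-       0000111011100101
------------------------
        0110000111110111

Method 2 - Add two's complement:
Two's complement of 0000111011100101: invert → 1111000100011010, add 1 → 1111000100011011
  0111000011011100
+ 1111000100011011
------------------
 10110000111110111  (end carry out of the top bit = 1)
Discarding the end carry: 0110000111110111
Decimal check:
  0111000011011100 = 16384 + 8192 + 4096 + 128 + 64 + 16 + 8 + 4 = 28892
  0000111011100101 = 2048 + 1024 + 512 + 128 + 64 + 32 + 4 + 1 = 3813
  28892 - 3813 = 25079, and 0110000111110111 = 16384 + 8192 + 256 + 128 + 64 + 32 + 16 + 4 + 2 + 1 = 25079 ✓



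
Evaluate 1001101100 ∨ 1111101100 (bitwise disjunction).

OR: 1 when either bit is 1
  1001101100
| 1111101100
------------
  1111101100
Decimal: 620 | 1004 = 1004



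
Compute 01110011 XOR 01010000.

XOR: 1 when bits differ
  01110011
^ 01010000
----------
  00100011
Decimal: 115 ^ 80 = 35



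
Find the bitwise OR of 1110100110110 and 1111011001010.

OR: 1 when either bit is 1
  1110100110110
| 1111011001010
---------------
  1111111111110
Decimal: 7478 | 7882 = 8190



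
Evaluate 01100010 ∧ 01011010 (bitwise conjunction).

AND: 1 only when both bits are 1
  01100010
& 01011010
----------
  01000010
Decimal: 98 & 90 = 66



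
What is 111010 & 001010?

AND: 1 only when both bits are 1
  111010
& 001010
--------
  001010
Decimal: 58 & 10 = 10



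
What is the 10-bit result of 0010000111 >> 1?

Original: 0010000111 (decimal 135)
Shift right by 1 position
Drop the 1 low bit; fill with zero on the left
Result: 0001000011 (decimal 67)
Equivalent: 135 >> 1 = 135 ÷ 2^1 = 67



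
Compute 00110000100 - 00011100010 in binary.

Method 1 - Direct subtraction (column by column from the right: bit − bit − borrow-in; if negative, add 2 and borrow 1 from the next column):
borrow: 00111000100
        00110000100
-       00011100010
-------------------
        00010100010

Method 2 - Add two's complement:
Two's complement of 00011100010: invert → 11100011101, add 1 → 11100011110
  00110000100
+ 11100011110
-------------
 100010100010  (end carry out of the top bit = 1)
Discarding the end carry: 00010100010
Decimal check:
  00110000100 = 256 + 128 + 4 = 388
  00011100010 = 128 + 64 + 32 + 2 = 226
  388 - 226 = 162, and 00010100010 = 128 + 32 + 2 = 162 ✓



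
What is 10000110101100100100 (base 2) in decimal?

Sum of powers of 2 for each 1-bit:
2^2 + 2^5 + 2^8 + 2^9 + 2^11 + 2^13 + 2^14 + 2^19
= 4 + 32 + 256 + 512 + 2048 + 8192 + 16384 + 524288
= 551716



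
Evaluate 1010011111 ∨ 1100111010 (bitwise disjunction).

OR: 1 when either bit is 1
  1010011111
| 1100111010
------------
  1110111111
Decimal: 671 | 826 = 959



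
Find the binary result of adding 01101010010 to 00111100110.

Add column by column from the right: bit + bit + carry-in; write the sum mod 2, carry 1 when the sum is 2 or 3.
carry:  11110001100
        01101010010
+       00111100110
-------------------
       010100111000
(the carry out of the leftmost column, 0, becomes the leading bit)
Decimal check:
  01101010010 = 512 + 256 + 64 + 16 + 2 = 850
  00111100110 = 256 + 128 + 64 + 32 + 4 + 2 = 486
  850 + 486 = 1336, and 010100111000 = 1024 + 256 + 32 + 16 + 8 = 1336 ✓



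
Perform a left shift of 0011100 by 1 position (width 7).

Original: 0011100 (decimal 28)
Shift left by 1 position
Append 1 zero on the right
Result: 0111000 (decimal 56)
Equivalent: 28 << 1 = 28 × 2^1 = 56



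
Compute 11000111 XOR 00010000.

XOR: 1 when bits differ
  11000111
^ 00010000
----------
  11010111
Decimal: 199 ^ 16 = 215



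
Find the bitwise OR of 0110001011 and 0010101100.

OR: 1 when either bit is 1
  0110001011
| 0010101100
------------
  0110101111
Decimal: 395 | 172 = 431



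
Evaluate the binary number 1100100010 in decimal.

Sum of powers of 2 for each 1-bit:
2^1 + 2^5 + 2^8 + 2^9
= 2 + 32 + 256 + 512
= 802



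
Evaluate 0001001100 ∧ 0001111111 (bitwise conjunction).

AND: 1 only when both bits are 1
  0001001100
& 0001111111
------------
  0001001100
Decimal: 76 & 127 = 76



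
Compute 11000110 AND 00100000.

AND: 1 only when both bits are 1
  11000110
& 00100000
----------
  00000000
Decimal: 198 & 32 = 0



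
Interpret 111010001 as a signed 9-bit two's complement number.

Binary: 111010001
Sign bit: 1 (negative)
Invert: 000101110
Add 1:  000101111
Magnitude: 000101111 = 32 + 8 + 4 + 2 + 1 = 47
Value: -47



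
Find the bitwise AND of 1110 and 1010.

AND: 1 only when both bits are 1
  1110
& 1010
------
  1010
Decimal: 14 & 10 = 10



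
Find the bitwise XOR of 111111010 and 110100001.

XOR: 1 when bits differ
  111111010
^ 110100001
-----------
  001011011
Decimal: 506 ^ 417 = 91



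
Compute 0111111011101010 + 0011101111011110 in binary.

Add column by column from the right: bit + bit + carry-in; write the sum mod 2, carry 1 when the sum is 2 or 3.
carry:  1111111111111100
        0111111011101010
+       0011101111011110
------------------------
       01011101011001000
(the carry out of the leftmost column, 0, becomes the leading bit)
Decimal check:
  0111111011101010 = 16384 + 8192 + 4096 + 2048 + 1024 + 512 + 128 + 64 + 32 + 8 + 2 = 32490
  0011101111011110 = 8192 + 4096 + 2048 + 512 + 256 + 128 + 64 + 16 + 8 + 4 + 2 = 15326
  32490 + 15326 = 47816, and 01011101011001000 = 32768 + 8192 + 4096 + 2048 + 512 + 128 + 64 + 8 = 47816 ✓



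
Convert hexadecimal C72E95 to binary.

Convert each hex digit to 4 bits:
  C = 1100
  7 = 0111
  2 = 0010
  E = 1110
  9 = 1001
  5 = 0101
Concatenate: 110001110010111010010101



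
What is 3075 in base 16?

Using repeated division by 16 (digits 10–15 are A–F):
3075 ÷ 16 = 192 remainder 3
192 ÷ 16 = 12 remainder 0
12 ÷ 16 = 0 remainder 12 (C)
Reading remainders bottom to top: C03



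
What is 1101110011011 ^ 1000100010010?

XOR: 1 when bits differ
  1101110011011
^ 1000100010010
---------------
  0101010001001
Decimal: 7067 ^ 4370 = 2697



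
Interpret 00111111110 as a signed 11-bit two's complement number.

Binary: 00111111110
Sign bit: 0 (non-negative)
Read directly as an unsigned value:
00111111110 = 256 + 128 + 64 + 32 + 16 + 8 + 4 + 2 = 510
Value: 510



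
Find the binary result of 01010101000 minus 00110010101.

Method 1 - Direct subtraction (column by column from the right: bit − bit − borrow-in; if negative, add 2 and borrow 1 from the next column):
borrow: 01000101110
        01010101000
-       00110010101
-------------------
        00100010011

Method 2 - Add two's complement:
Two's complement of 00110010101: invert → 11001101010, add 1 → 11001101011
  01010101000
+ 11001101011
-------------
 100100010011  (end carry out of the top bit = 1)
Discarding the end carry: 00100010011
Decimal check:
  01010101000 = 512 + 128 + 32 + 8 = 680
  00110010101 = 256 + 128 + 16 + 4 + 1 = 405
  680 - 405 = 275, and 00100010011 = 256 + 16 + 2 + 1 = 275 ✓



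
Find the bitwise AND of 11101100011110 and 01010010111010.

AND: 1 only when both bits are 1
  11101100011110
& 01010010111010
----------------
  01000000011010
Decimal: 15134 & 5306 = 4122



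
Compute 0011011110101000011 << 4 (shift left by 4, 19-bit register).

Original: 0011011110101000011 (decimal 113987)
Shift left by 4 positions
Append 4 zeros on the right and drop the 4 high bits that overflow the 19-bit width
Result: 0111101010000110000 (decimal 250928)
Equivalent: 113987 << 4 = 113987 × 2^4 = 1823792, truncated to 19 bits = 250928



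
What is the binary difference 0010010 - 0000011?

Method 1 - Direct subtraction (column by column from the right: bit − bit − borrow-in; if negative, add 2 and borrow 1 from the next column):
borrow: 0011110
        0010010
-       0000011
---------------
        0001111

Method 2 - Add two's complement:
Two's complement of 0000011: invert → 1111100, add 1 → 1111101
  0010010
+ 1111101
---------
 10001111  (end carry out of the top bit = 1)
Discarding the end carry: 0001111
Decimal check:
  0010010 = 16 + 2 = 18
  0000011 = 2 + 1 = 3
  18 - 3 = 15, and 0001111 = 8 + 4 + 2 + 1 = 15 ✓



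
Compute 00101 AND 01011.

AND: 1 only when both bits are 1
  00101
& 01011
-------
  00001
Decimal: 5 & 11 = 1



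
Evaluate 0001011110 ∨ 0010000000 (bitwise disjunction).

OR: 1 when either bit is 1
  0001011110
| 0010000000
------------
  0011011110
Decimal: 94 | 128 = 222



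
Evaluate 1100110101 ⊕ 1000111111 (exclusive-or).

XOR: 1 when bits differ
  1100110101
^ 1000111111
------------
  0100001010
Decimal: 821 ^ 575 = 266



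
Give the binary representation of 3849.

Using repeated division by 2:
3849 ÷ 2 = 1924 remainder 1
1924 ÷ 2 = 962 remainder 0
962 ÷ 2 = 481 remainder 0
481 ÷ 2 = 240 remainder 1
240 ÷ 2 = 120 remainder 0
120 ÷ 2 = 60 remainder 0
60 ÷ 2 = 30 remainder 0
30 ÷ 2 = 15 remainder 0
15 ÷ 2 = 7 remainder 1
7 ÷ 2 = 3 remainder 1
3 ÷ 2 = 1 remainder 1
1 ÷ 2 = 0 remainder 1
Reading remainders bottom to top: 111100001001



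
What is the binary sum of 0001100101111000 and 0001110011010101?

Add column by column from the right: bit + bit + carry-in; write the sum mod 2, carry 1 when the sum is 2 or 3.
carry:  0011001111100000
        0001100101111000
+       0001110011010101
------------------------
       00011011001001101
(the carry out of the leftmost column, 0, becomes the leading bit)
Decimal check:
  0001100101111000 = 4096 + 2048 + 256 + 64 + 32 + 16 + 8 = 6520
  0001110011010101 = 4096 + 2048 + 1024 + 128 + 64 + 16 + 4 + 1 = 7381
  6520 + 7381 = 13901, and 00011011001001101 = 8192 + 4096 + 1024 + 512 + 64 + 8 + 4 + 1 = 13901 ✓



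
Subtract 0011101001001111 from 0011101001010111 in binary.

Method 1 - Direct subtraction (column by column from the right: bit − bit − borrow-in; if negative, add 2 and borrow 1 from the next column):
borrow: 0000000000010000
        0011101001010111
-       0011101001001111
------------------------
        0000000000001000

Method 2 - Add two's complement:
Two's complement of 0011101001001111: invert → 1100010110110000, add 1 → 1100010110110001
  0011101001010111
+ 1100010110110001
------------------
 10000000000001000  (end carry out of the top bit = 1)
Discarding the end carry: 0000000000001000
Decimal check:
  0011101001010111 = 8192 + 4096 + 2048 + 512 + 64 + 16 + 4 + 2 + 1 = 14935
  0011101001001111 = 8192 + 4096 + 2048 + 512 + 64 + 8 + 4 + 2 + 1 = 14927
  14935 - 14927 = 8, and 0000000000001000 = 8 ✓



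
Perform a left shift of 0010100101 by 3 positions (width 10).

Original: 0010100101 (decimal 165)
Shift left by 3 positions
Append 3 zeros on the right and drop the 3 high bits that overflow the 10-bit width
Result: 0100101000 (decimal 296)
Equivalent: 165 << 3 = 165 × 2^3 = 1320, truncated to 10 bits = 296



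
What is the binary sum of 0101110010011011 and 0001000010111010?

Add column by column from the right: bit + bit + carry-in; write the sum mod 2, carry 1 when the sum is 2 or 3.
carry:  0010000101110100
        0101110010011011
+       0001000010111010
------------------------
       00110110101010101
(the carry out of the leftmost column, 0, becomes the leading bit)
Decimal check:
  0101110010011011 = 16384 + 4096 + 2048 + 1024 + 128 + 16 + 8 + 2 + 1 = 23707
  0001000010111010 = 4096 + 128 + 32 + 16 + 8 + 2 = 4282
  23707 + 4282 = 27989, and 00110110101010101 = 16384 + 8192 + 2048 + 1024 + 256 + 64 + 16 + 4 + 1 = 27989 ✓



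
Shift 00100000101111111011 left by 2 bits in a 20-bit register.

Original: 00100000101111111011 (decimal 134139)
Shift left by 2 positions
Append 2 zeros on the right
Result: 10000010111111101100 (decimal 536556)
Equivalent: 134139 << 2 = 134139 × 2^2 = 536556



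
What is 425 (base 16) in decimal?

Expand by place value (powers of 16):
425 = 4 × 16^2 + 2 × 16^1 + 5 × 16^0
= 4 × 256 + 2 × 16 + 5 × 1
= 1024 + 32 + 5
= 1061



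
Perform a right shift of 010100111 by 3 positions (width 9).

Original: 010100111 (decimal 167)
Shift right by 3 positions
Drop the 3 low bits; fill with zeros on the left
Result: 000010100 (decimal 20)
Equivalent: 167 >> 3 = 167 ÷ 2^3 = 20



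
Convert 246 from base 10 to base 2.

Using repeated division by 2:
246 ÷ 2 = 123 remainder 0
123 ÷ 2 = 61 remainder 1
61 ÷ 2 = 30 remainder 1
30 ÷ 2 = 15 remainder 0
15 ÷ 2 = 7 remainder 1
7 ÷ 2 = 3 remainder 1
3 ÷ 2 = 1 remainder 1
1 ÷ 2 = 0 remainder 1
Reading remainders bottom to top: 11110110



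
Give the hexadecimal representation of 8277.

Using repeated division by 16 (digits 10–15 are A–F):
8277 ÷ 16 = 517 remainder 5
517 ÷ 16 = 32 remainder 5
32 ÷ 16 = 2 remainder 0
2 ÷ 16 = 0 remainder 2
Reading remainders bottom to top: 2055



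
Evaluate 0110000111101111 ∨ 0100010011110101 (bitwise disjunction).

OR: 1 when either bit is 1
  0110000111101111
| 0100010011110101
------------------
  0110010111111111
Decimal: 25071 | 17653 = 26111



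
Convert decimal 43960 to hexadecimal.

Using repeated division by 16 (digits 10–15 are A–F):
43960 ÷ 16 = 2747 remainder 8
2747 ÷ 16 = 171 remainder 11 (B)
171 ÷ 16 = 10 remainder 11 (B)
10 ÷ 16 = 0 remainder 10 (A)
Reading remainders bottom to top: ABB8



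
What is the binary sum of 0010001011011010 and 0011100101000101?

Add column by column from the right: bit + bit + carry-in; write the sum mod 2, carry 1 when the sum is 2 or 3.
carry:  0100011110000000
        0010001011011010
+       0011100101000101
------------------------
       00101110000011111
(the carry out of the leftmost column, 0, becomes the leading bit)
Decimal check:
  0010001011011010 = 8192 + 512 + 128 + 64 + 16 + 8 + 2 = 8922
  0011100101000101 = 8192 + 4096 + 2048 + 256 + 64 + 4 + 1 = 14661
  8922 + 14661 = 23583, and 00101110000011111 = 16384 + 4096 + 2048 + 1024 + 16 + 8 + 4 + 2 + 1 = 23583 ✓



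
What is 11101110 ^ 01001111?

XOR: 1 when bits differ
  11101110
^ 01001111
----------
  10100001
Decimal: 238 ^ 79 = 161



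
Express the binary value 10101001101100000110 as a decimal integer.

Sum of powers of 2 for each 1-bit:
2^1 + 2^2 + 2^8 + 2^9 + 2^11 + 2^12 + 2^15 + 2^17 + 2^19
= 2 + 4 + 256 + 512 + 2048 + 4096 + 32768 + 131072 + 524288
= 695046



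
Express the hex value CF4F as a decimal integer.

Expand by place value (powers of 16):
Digit values: C = 12, F = 15
CF4F = 12 × 16^3 + 15 × 16^2 + 4 × 16^1 + 15 × 16^0
= 12 × 4096 + 15 × 256 + 4 × 16 + 15 × 1
= 49152 + 3840 + 64 + 15
= 53071



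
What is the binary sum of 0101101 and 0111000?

Add column by column from the right: bit + bit + carry-in; write the sum mod 2, carry 1 when the sum is 2 or 3.
carry:  1110000
        0101101
+       0111000
---------------
       01100101
(the carry out of the leftmost column, 0, becomes the leading bit)
Decimal check:
  0101101 = 32 + 8 + 4 + 1 = 45
  0111000 = 32 + 16 + 8 = 56
  45 + 56 = 101, and 01100101 = 64 + 32 + 4 + 1 = 101 ✓



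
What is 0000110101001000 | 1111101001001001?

OR: 1 when either bit is 1
  0000110101001000
| 1111101001001001
------------------
  1111111101001001
Decimal: 3400 | 64073 = 65353



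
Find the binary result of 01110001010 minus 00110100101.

Method 1 - Direct subtraction (column by column from the right: bit − bit − borrow-in; if negative, add 2 and borrow 1 from the next column):
borrow: 01111001010
        01110001010
-       00110100101
-------------------
        00111100101

Method 2 - Add two's complement:
Two's complement of 00110100101: invert → 11001011010, add 1 → 11001011011
  01110001010
+ 11001011011
-------------
 100111100101  (end carry out of the top bit = 1)
Discarding the end carry: 00111100101
Decimal check:
  01110001010 = 512 + 256 + 128 + 8 + 2 = 906
  00110100101 = 256 + 128 + 32 + 4 + 1 = 421
  906 - 421 = 485, and 00111100101 = 256 + 128 + 64 + 32 + 4 + 1 = 485 ✓



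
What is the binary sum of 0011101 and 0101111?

Add column by column from the right: bit + bit + carry-in; write the sum mod 2, carry 1 when the sum is 2 or 3.
carry:  1111110
        0011101
+       0101111
---------------
       01001100
(the carry out of the leftmost column, 0, becomes the leading bit)
Decimal check:
  0011101 = 16 + 8 + 4 + 1 = 29
  0101111 = 32 + 8 + 4 + 2 + 1 = 47
  29 + 47 = 76, and 01001100 = 64 + 8 + 4 = 76 ✓



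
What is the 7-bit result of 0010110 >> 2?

Original: 0010110 (decimal 22)
Shift right by 2 positions
Drop the 2 low bits; fill with zeros on the left
Result: 0000101 (decimal 5)
Equivalent: 22 >> 2 = 22 ÷ 2^2 = 5



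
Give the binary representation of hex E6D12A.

Convert each hex digit to 4 bits:
  E = 1110
  6 = 0110
  D = 1101
  1 = 0001
  2 = 0010
  A = 1010
Concatenate: 111001101101000100101010



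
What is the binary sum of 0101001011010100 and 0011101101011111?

Add column by column from the right: bit + bit + carry-in; write the sum mod 2, carry 1 when the sum is 2 or 3.
carry:  1110011110111000
        0101001011010100
+       0011101101011111
------------------------
       01000111000110011
(the carry out of the leftmost column, 0, becomes the leading bit)
Decimal check:
  0101001011010100 = 16384 + 4096 + 512 + 128 + 64 + 16 + 4 = 21204
  0011101101011111 = 8192 + 4096 + 2048 + 512 + 256 + 64 + 16 + 8 + 4 + 2 + 1 = 15199
  21204 + 15199 = 36403, and 01000111000110011 = 32768 + 2048 + 1024 + 512 + 32 + 16 + 2 + 1 = 36403 ✓



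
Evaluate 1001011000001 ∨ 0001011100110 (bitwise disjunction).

OR: 1 when either bit is 1
  1001011000001
| 0001011100110
---------------
  1001011100111
Decimal: 4801 | 742 = 4839



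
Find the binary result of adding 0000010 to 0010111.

Add column by column from the right: bit + bit + carry-in; write the sum mod 2, carry 1 when the sum is 2 or 3.
carry:  0001100
        0000010
+       0010111
---------------
       00011001
(the carry out of the leftmost column, 0, becomes the leading bit)
Decimal check:
  0000010 = 2
  0010111 = 16 + 4 + 2 + 1 = 23
  2 + 23 = 25, and 00011001 = 16 + 8 + 1 = 25 ✓



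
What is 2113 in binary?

Using repeated division by 2:
2113 ÷ 2 = 1056 remainder 1
1056 ÷ 2 = 528 remainder 0
528 ÷ 2 = 264 remainder 0
264 ÷ 2 = 132 remainder 0
132 ÷ 2 = 66 remainder 0
66 ÷ 2 = 33 remainder 0
33 ÷ 2 = 16 remainder 1
16 ÷ 2 = 8 remainder 0
8 ÷ 2 = 4 remainder 0
4 ÷ 2 = 2 remainder 0
2 ÷ 2 = 1 remainder 0
1 ÷ 2 = 0 remainder 1
Reading remainders bottom to top: 100001000001



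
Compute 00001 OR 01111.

OR: 1 when either bit is 1
  00001
| 01111
-------
  01111
Decimal: 1 | 15 = 15



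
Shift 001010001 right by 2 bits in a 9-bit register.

Original: 001010001 (decimal 81)
Shift right by 2 positions
Drop the 2 low bits; fill with zeros on the left
Result: 000010100 (decimal 20)
Equivalent: 81 >> 2 = 81 ÷ 2^2 = 20



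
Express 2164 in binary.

Using repeated division by 2:
2164 ÷ 2 = 1082 remainder 0
1082 ÷ 2 = 541 remainder 0
541 ÷ 2 = 270 remainder 1
270 ÷ 2 = 135 remainder 0
135 ÷ 2 = 67 remainder 1
67 ÷ 2 = 33 remainder 1
33 ÷ 2 = 16 remainder 1
16 ÷ 2 = 8 remainder 0
8 ÷ 2 = 4 remainder 0
4 ÷ 2 = 2 remainder 0
2 ÷ 2 = 1 remainder 0
1 ÷ 2 = 0 remainder 1
Reading remainders bottom to top: 100001110100



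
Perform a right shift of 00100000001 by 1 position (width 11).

Original: 00100000001 (decimal 257)
Shift right by 1 position
Drop the 1 low bit; fill with zero on the left
Result: 00010000000 (decimal 128)
Equivalent: 257 >> 1 = 257 ÷ 2^1 = 128



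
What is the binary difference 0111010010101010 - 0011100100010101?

Method 1 - Direct subtraction (column by column from the right: bit − bit − borrow-in; if negative, add 2 and borrow 1 from the next column):
borrow: 0111011000101010
        0111010010101010
-       0011100100010101
------------------------
        0011101110010101

Method 2 - Add two's complement:
Two's complement of 0011100100010101: invert → 1100011011101010, add 1 → 1100011011101011
  0111010010101010
+ 1100011011101011
------------------
 10011101110010101  (end carry out of the top bit = 1)
Discarding the end carry: 0011101110010101
Decimal check:
  0111010010101010 = 16384 + 8192 + 4096 + 1024 + 128 + 32 + 8 + 2 = 29866
  0011100100010101 = 8192 + 4096 + 2048 + 256 + 16 + 4 + 1 = 14613
  29866 - 14613 = 15253, and 0011101110010101 = 8192 + 4096 + 2048 + 512 + 256 + 128 + 16 + 4 + 1 = 15253 ✓



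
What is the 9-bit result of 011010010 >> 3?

Original: 011010010 (decimal 210)
Shift right by 3 positions
Drop the 3 low bits; fill with zeros on the left
Result: 000011010 (decimal 26)
Equivalent: 210 >> 3 = 210 ÷ 2^3 = 26



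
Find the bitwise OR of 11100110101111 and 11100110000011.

OR: 1 when either bit is 1
  11100110101111
| 11100110000011
----------------
  11100110101111
Decimal: 14767 | 14723 = 14767



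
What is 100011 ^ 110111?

XOR: 1 when bits differ
  100011
^ 110111
--------
  010100
Decimal: 35 ^ 55 = 20



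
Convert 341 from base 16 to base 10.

Expand by place value (powers of 16):
341 = 3 × 16^2 + 4 × 16^1 + 1 × 16^0
= 3 × 256 + 4 × 16 + 1 × 1
= 768 + 64 + 1
= 833



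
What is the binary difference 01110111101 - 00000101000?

Method 1 - Direct subtraction (column by column from the right: bit − bit − borrow-in; if negative, add 2 and borrow 1 from the next column):
borrow: 00000000000
        01110111101
-       00000101000
-------------------
        01110010101

Method 2 - Add two's complement:
Two's complement of 00000101000: invert → 11111010111, add 1 → 11111011000
  01110111101
+ 11111011000
-------------
 101110010101  (end carry out of the top bit = 1)
Discarding the end carry: 01110010101
Decimal check:
  01110111101 = 512 + 256 + 128 + 32 + 16 + 8 + 4 + 1 = 957
  00000101000 = 32 + 8 = 40
  957 - 40 = 917, and 01110010101 = 512 + 256 + 128 + 16 + 4 + 1 = 917 ✓



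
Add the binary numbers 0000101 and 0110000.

Add column by column from the right: bit + bit + carry-in; write the sum mod 2, carry 1 when the sum is 2 or 3.
carry:  0000000
        0000101
+       0110000
---------------
       00110101
(the carry out of the leftmost column, 0, becomes the leading bit)
Decimal check:
  0000101 = 4 + 1 = 5
  0110000 = 32 + 16 = 48
  5 + 48 = 53, and 00110101 = 32 + 16 + 4 + 1 = 53 ✓



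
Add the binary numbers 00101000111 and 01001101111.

Add column by column from the right: bit + bit + carry-in; write the sum mod 2, carry 1 when the sum is 2 or 3.
carry:  00010011110
        00101000111
+       01001101111
-------------------
       001110110110
(the carry out of the leftmost column, 0, becomes the leading bit)
Decimal check:
  00101000111 = 256 + 64 + 4 + 2 + 1 = 327
  01001101111 = 512 + 64 + 32 + 8 + 4 + 2 + 1 = 623
  327 + 623 = 950, and 001110110110 = 512 + 256 + 128 + 32 + 16 + 4 + 2 = 950 ✓



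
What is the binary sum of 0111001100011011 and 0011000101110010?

Add column by column from the right: bit + bit + carry-in; write the sum mod 2, carry 1 when the sum is 2 or 3.
carry:  1110011011100100
        0111001100011011
+       0011000101110010
------------------------
       01010010010001101
(the carry out of the leftmost column, 0, becomes the leading bit)
Decimal check:
  0111001100011011 = 16384 + 8192 + 4096 + 512 + 256 + 16 + 8 + 2 + 1 = 29467
  0011000101110010 = 8192 + 4096 + 256 + 64 + 32 + 16 + 2 = 12658
  29467 + 12658 = 42125, and 01010010010001101 = 32768 + 8192 + 1024 + 128 + 8 + 4 + 1 = 42125 ✓



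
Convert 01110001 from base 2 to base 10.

Sum of powers of 2 for each 1-bit:
2^0 + 2^4 + 2^5 + 2^6
= 1 + 16 + 32 + 64
= 113



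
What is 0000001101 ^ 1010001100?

XOR: 1 when bits differ
  0000001101
^ 1010001100
------------
  1010000001
Decimal: 13 ^ 652 = 641



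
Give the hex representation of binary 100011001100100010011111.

Group into 4-bit nibbles from right:
  1000 = 8
  1100 = C
  1100 = C
  1000 = 8
  1001 = 9
  1111 = F
Result: 8CC89F



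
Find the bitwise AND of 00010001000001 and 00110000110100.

AND: 1 only when both bits are 1
  00010001000001
& 00110000110100
----------------
  00010000000000
Decimal: 1089 & 3124 = 1024



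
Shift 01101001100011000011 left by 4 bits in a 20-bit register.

Original: 01101001100011000011 (decimal 432323)
Shift left by 4 positions
Append 4 zeros on the right and drop the 4 high bits that overflow the 20-bit width
Result: 10011000110000110000 (decimal 625712)
Equivalent: 432323 << 4 = 432323 × 2^4 = 6917168, truncated to 20 bits = 625712



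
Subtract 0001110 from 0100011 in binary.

Method 1 - Direct subtraction (column by column from the right: bit − bit − borrow-in; if negative, add 2 and borrow 1 from the next column):
borrow: 0111000
        0100011
-       0001110
---------------
        0010101

Method 2 - Add two's complement:
Two's complement of 0001110: invert → 1110001, add 1 → 1110010
  0100011
+ 1110010
---------
 10010101  (end carry out of the top bit = 1)
Discarding the end carry: 0010101
Decimal check:
  0100011 = 32 + 2 + 1 = 35
  0001110 = 8 + 4 + 2 = 14
  35 - 14 = 21, and 0010101 = 16 + 4 + 1 = 21 ✓



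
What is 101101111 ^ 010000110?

XOR: 1 when bits differ
  101101111
^ 010000110
-----------
  111101001
Decimal: 367 ^ 134 = 489



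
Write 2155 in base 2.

Using repeated division by 2:
2155 ÷ 2 = 1077 remainder 1
1077 ÷ 2 = 538 remainder 1
538 ÷ 2 = 269 remainder 0
269 ÷ 2 = 134 remainder 1
134 ÷ 2 = 67 remainder 0
67 ÷ 2 = 33 remainder 1
33 ÷ 2 = 16 remainder 1
16 ÷ 2 = 8 remainder 0
8 ÷ 2 = 4 remainder 0
4 ÷ 2 = 2 remainder 0
2 ÷ 2 = 1 remainder 0
1 ÷ 2 = 0 remainder 1
Reading remainders bottom to top: 100001101011



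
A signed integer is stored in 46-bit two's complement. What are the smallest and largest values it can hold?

For 46-bit two's complement:
Minimum: -2^45 = -35184372088832
Maximum: 2^45 - 1 = 35184372088831



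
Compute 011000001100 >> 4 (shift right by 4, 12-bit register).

Original: 011000001100 (decimal 1548)
Shift right by 4 positions
Drop the 4 low bits; fill with zeros on the left
Result: 000001100000 (decimal 96)
Equivalent: 1548 >> 4 = 1548 ÷ 2^4 = 96



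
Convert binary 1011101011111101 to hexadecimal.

Group into 4-bit nibbles from right:
  1011 = B
  1010 = A
  1111 = F
  1101 = D
Result: BAFD



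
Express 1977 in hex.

Using repeated division by 16 (digits 10–15 are A–F):
1977 ÷ 16 = 123 remainder 9
123 ÷ 16 = 7 remainder 11 (B)
7 ÷ 16 = 0 remainder 7
Reading remainders bottom to top: 7B9



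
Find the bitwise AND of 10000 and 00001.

AND: 1 only when both bits are 1
  10000
& 00001
-------
  00000
Decimal: 16 & 1 = 0



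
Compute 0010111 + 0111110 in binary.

Add column by column from the right: bit + bit + carry-in; write the sum mod 2, carry 1 when the sum is 2 or 3.
carry:  1111100
        0010111
+       0111110
---------------
       01010101
(the carry out of the leftmost column, 0, becomes the leading bit)
Decimal check:
  0010111 = 16 + 4 + 2 + 1 = 23
  0111110 = 32 + 16 + 8 + 4 + 2 = 62
  23 + 62 = 85, and 01010101 = 64 + 16 + 4 + 1 = 85 ✓



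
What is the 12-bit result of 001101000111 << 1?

Original: 001101000111 (decimal 839)
Shift left by 1 position
Append 1 zero on the right
Result: 011010001110 (decimal 1678)
Equivalent: 839 << 1 = 839 × 2^1 = 1678



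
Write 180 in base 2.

Using repeated division by 2:
180 ÷ 2 = 90 remainder 0
90 ÷ 2 = 45 remainder 0
45 ÷ 2 = 22 remainder 1
22 ÷ 2 = 11 remainder 0
11 ÷ 2 = 5 remainder 1
5 ÷ 2 = 2 remainder 1
2 ÷ 2 = 1 remainder 0
1 ÷ 2 = 0 remainder 1
Reading remainders bottom to top: 10110100



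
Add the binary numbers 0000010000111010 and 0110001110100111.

Add column by column from the right: bit + bit + carry-in; write the sum mod 2, carry 1 when the sum is 2 or 3.
carry:  0000000001111100
        0000010000111010
+       0110001110100111
------------------------
       00110011111100001
(the carry out of the leftmost column, 0, becomes the leading bit)
Decimal check:
  0000010000111010 = 1024 + 32 + 16 + 8 + 2 = 1082
  0110001110100111 = 16384 + 8192 + 512 + 256 + 128 + 32 + 4 + 2 + 1 = 25511
  1082 + 25511 = 26593, and 00110011111100001 = 16384 + 8192 + 1024 + 512 + 256 + 128 + 64 + 32 + 1 = 26593 ✓



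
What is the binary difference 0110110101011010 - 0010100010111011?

Method 1 - Direct subtraction (column by column from the right: bit − bit − borrow-in; if negative, add 2 and borrow 1 from the next column):
borrow: 0000000101111110
        0110110101011010
-       0010100010111011
------------------------
        0100010010011111

Method 2 - Add two's complement:
Two's complement of 0010100010111011: invert → 1101011101000100, add 1 → 1101011101000101
  0110110101011010
+ 1101011101000101
------------------
 10100010010011111  (end carry out of the top bit = 1)
Discarding the end carry: 0100010010011111
Decimal check:
  0110110101011010 = 16384 + 8192 + 2048 + 1024 + 256 + 64 + 16 + 8 + 2 = 27994
  0010100010111011 = 8192 + 2048 + 128 + 32 + 16 + 8 + 2 + 1 = 10427
  27994 - 10427 = 17567, and 0100010010011111 = 16384 + 1024 + 128 + 16 + 8 + 4 + 2 + 1 = 17567 ✓



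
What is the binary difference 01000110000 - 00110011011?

Method 1 - Direct subtraction (column by column from the right: bit − bit − borrow-in; if negative, add 2 and borrow 1 from the next column):
borrow: 01100111110
        01000110000
-       00110011011
-------------------
        00010010101

Method 2 - Add two's complement:
Two's complement of 00110011011: invert → 11001100100, add 1 → 11001100101
  01000110000
+ 11001100101
-------------
 100010010101  (end carry out of the top bit = 1)
Discarding the end carry: 00010010101
Decimal check:
  01000110000 = 512 + 32 + 16 = 560
  00110011011 = 256 + 128 + 16 + 8 + 2 + 1 = 411
  560 - 411 = 149, and 00010010101 = 128 + 16 + 4 + 1 = 149 ✓



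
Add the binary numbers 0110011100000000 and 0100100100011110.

Add column by column from the right: bit + bit + carry-in; write the sum mod 2, carry 1 when the sum is 2 or 3.
carry:  1001111000000000
        0110011100000000
+       0100100100011110
------------------------
       01011000000011110
(the carry out of the leftmost column, 0, becomes the leading bit)
Decimal check:
  0110011100000000 = 16384 + 8192 + 1024 + 512 + 256 = 26368
  0100100100011110 = 16384 + 2048 + 256 + 16 + 8 + 4 + 2 = 18718
  26368 + 18718 = 45086, and 01011000000011110 = 32768 + 8192 + 4096 + 16 + 8 + 4 + 2 = 45086 ✓

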